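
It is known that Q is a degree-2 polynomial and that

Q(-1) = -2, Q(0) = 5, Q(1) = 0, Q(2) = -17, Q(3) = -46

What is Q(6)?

Write Q(m) = am² + bm + c; the 5 given values yield a linear system in the 3 coefficients.
Solving, Q(m) = -6m² + m + 5.
Then Q(6) = -205.

-205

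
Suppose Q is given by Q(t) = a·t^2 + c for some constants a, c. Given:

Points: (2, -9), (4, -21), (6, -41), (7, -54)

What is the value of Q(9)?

From Q(2) = -9 and Q(4) = -21: 4a + c = -9 and 16a + c = -21.
Subtracting: 12a = -12, so a = -1; then c = -9 − (-1)·4 = -5.
So Q(t) = -1t² − 5, and Q(9) = -86.

-86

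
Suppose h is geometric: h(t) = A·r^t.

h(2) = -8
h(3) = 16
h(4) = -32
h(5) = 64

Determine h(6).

Consecutive ratio: 16/(-8) = -2, and -32/16 = -2, so r = -2.
Then A·(-2)^2 = -8 gives A = -2, and h(t) = -2·(-2)^t.
h(6) = -2·(-2)^6 = -128.

-128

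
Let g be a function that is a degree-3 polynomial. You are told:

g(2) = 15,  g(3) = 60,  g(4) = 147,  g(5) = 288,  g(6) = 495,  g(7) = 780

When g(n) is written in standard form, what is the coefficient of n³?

2

First differences: 45, 87, 141, 207, 285. Second differences: 42, 54, 66, 78. Third differences: 12, 12, 12.
Level-3 differences are constant, so g has degree 3.
Fitting a degree-3 polynomial gives g(n) = 2n³ + 3n² - 8n + 3.
The coefficient of n³ is 2.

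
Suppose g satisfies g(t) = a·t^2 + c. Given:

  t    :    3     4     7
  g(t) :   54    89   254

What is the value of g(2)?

29

From g(3) = 54 and g(4) = 89: 9a + c = 54 and 16a + c = 89.
Subtracting: 7a = 35, so a = 5; then c = 54 − 5·9 = 9.
So g(t) = 5t² + 9, and g(2) = 29.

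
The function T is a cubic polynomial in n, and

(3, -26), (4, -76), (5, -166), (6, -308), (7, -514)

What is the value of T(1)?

2

First differences: -50, -90, -142, -206. Second differences: -40, -52, -64. Third differences: -12, -12.
Level-3 differences are constant, so T has degree 3.
Fitting a degree-3 polynomial gives T(n) = -2n³ + 4n² - 4n + 4.
Then T(1) = 2.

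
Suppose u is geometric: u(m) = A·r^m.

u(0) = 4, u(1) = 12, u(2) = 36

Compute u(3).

Consecutive ratio: 12/4 = 3, and 36/12 = 3, so r = 3.
Then A·3^0 = 4 gives A = 4, and u(m) = 4·3^m.
u(3) = 4·3^3 = 108.

108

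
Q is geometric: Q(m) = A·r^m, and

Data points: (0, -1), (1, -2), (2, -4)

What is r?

Consecutive ratio: -2/(-1) = 2, and -4/(-2) = 2, so r = 2.
Then A·2^0 = -1 gives A = -1, and Q(m) = -1·2^m.

2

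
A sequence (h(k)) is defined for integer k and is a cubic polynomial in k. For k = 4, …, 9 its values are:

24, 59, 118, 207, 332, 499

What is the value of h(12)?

Write h(k) = ak³ + bk² + ck + d; the 6 given values yield a linear system in the 4 coefficients.
Solving, h(k) = k³ - 3k² + k + 4.
Then h(12) = 1312.

1312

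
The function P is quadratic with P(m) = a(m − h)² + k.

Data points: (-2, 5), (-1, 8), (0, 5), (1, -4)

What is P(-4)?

-19

First differences 3, -3, -9; second difference -6 = 2a, so a = -3.
Expanding, the m-coefficient is −2ah = 6h; matching it to the data gives h = -1, and then k = 8.
So P(m) = -3(m + 1)² + 8.
P(-4) = -3·(-3)² + 8 = -19.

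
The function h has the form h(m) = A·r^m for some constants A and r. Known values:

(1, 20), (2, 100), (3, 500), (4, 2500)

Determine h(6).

62500

Consecutive ratio: 100/20 = 5, and 500/100 = 5, so r = 5.
Then A·5^1 = 20 gives A = 4, and h(m) = 4·5^m.
h(6) = 4·5^6 = 62500.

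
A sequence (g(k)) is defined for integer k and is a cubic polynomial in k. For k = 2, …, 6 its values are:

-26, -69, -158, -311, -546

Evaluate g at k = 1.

First differences: -43, -89, -153, -235. Second differences: -46, -64, -82. Third differences: -18, -18.
Level-3 differences are constant, so g has degree 3.
Fitting a degree-3 polynomial gives g(k) = -3k³ + 4k² - 6k - 6.
Then g(1) = -11.

-11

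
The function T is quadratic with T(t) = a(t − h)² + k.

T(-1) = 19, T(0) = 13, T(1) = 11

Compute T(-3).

43

First differences -6, -2; second difference 4 = 2a, so a = 2.
Expanding, the t-coefficient is −2ah = -4h; matching it to the data gives h = 1, and then k = 11.
So T(t) = 2(t − 1)² + 11.
T(-3) = 2·(-4)² + 11 = 43.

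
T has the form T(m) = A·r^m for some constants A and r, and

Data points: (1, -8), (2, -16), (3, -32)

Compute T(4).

-64

Consecutive ratio: -16/(-8) = 2, and -32/(-16) = 2, so r = 2.
Then A·2^1 = -8 gives A = -4, and T(m) = -4·2^m.
T(4) = -4·2^4 = -64.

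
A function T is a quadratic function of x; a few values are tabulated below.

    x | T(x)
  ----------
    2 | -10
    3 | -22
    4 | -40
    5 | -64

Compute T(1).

First differences: -12, -18, -24. Second differences: -6, -6.
Level-2 differences are constant, so T has degree 2.
Fitting a degree-2 polynomial gives T(x) = -3x² + 3x - 4.
Then T(1) = -4.

-4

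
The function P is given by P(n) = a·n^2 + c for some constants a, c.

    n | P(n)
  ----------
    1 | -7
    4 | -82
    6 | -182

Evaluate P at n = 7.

From P(1) = -7 and P(4) = -82: 1a + c = -7 and 16a + c = -82.
Subtracting: 15a = -75, so a = -5; then c = -7 − (-5)·1 = -2.
So P(n) = -5n² − 2, and P(7) = -247.

-247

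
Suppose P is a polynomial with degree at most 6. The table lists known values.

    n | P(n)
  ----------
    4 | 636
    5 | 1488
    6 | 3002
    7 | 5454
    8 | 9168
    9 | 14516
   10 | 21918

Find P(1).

First differences: 852, 1514, 2452, 3714, 5348, 7402. Second differences: 662, 938, 1262, 1634, 2054. Third differences: 276, 324, 372, 420. Fourth differences: 48, 48, 48.
Level-4 differences are constant, so P has degree 4.
Fitting a degree-4 polynomial gives P(n) = 2n^4 + 2n³ - n² + n + 8.
Then P(1) = 12.

12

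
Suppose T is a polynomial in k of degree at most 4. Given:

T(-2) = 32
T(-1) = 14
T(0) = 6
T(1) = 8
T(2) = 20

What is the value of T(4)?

74

Write T(k) = ak^4 + bk³ + ck² + dk + e; the 5 given values yield a linear system in the 5 coefficients.
Solving, the top 2 coefficients vanish, and T(k) = 5k² - 3k + 6.
Then T(4) = 74.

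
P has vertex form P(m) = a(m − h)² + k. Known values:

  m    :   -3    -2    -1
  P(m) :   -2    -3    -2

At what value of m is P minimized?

-2

First differences -1, 1; second difference 2 = 2a, so a = 1.
Expanding, the m-coefficient is −2ah = -2h; matching it to the data gives h = -2, and then k = -3.
So P(m) = 1(m + 2)² − 3.
Hence h = -2.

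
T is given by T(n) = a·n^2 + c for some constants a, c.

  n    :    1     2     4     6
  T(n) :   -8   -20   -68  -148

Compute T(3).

-40

From T(1) = -8 and T(2) = -20: 1a + c = -8 and 4a + c = -20.
Subtracting: 3a = -12, so a = -4; then c = -8 − (-4)·1 = -4.
So T(n) = -4n² − 4, and T(3) = -40.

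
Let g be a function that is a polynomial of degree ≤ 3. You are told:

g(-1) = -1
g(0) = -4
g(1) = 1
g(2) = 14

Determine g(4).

Write g(k) = ak³ + bk² + ck + d; the 4 given values yield a linear system in the 4 coefficients.
Solving, the leading coefficient vanishes, and g(k) = 4k² + k - 4.
Then g(4) = 64.

64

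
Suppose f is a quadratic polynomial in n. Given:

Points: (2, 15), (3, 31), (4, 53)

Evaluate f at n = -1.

Write f(n) = an² + bn + c; the 3 given values yield a linear system in the 3 coefficients.
Solving, f(n) = 3n² + n + 1.
Then f(-1) = 3.

3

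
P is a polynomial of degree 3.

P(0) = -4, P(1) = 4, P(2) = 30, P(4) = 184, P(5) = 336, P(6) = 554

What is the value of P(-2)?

-14

Write P(k) = ak³ + bk² + ck + d; the 6 given values yield a linear system in the 4 coefficients.
Solving, P(k) = 2k³ + 3k² + 3k - 4.
Then P(-2) = -14.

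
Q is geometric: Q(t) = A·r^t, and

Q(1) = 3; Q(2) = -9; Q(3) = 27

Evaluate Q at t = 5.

243

Consecutive ratio: -9/3 = -3, and 27/(-9) = -3, so r = -3.
Then A·(-3)^1 = 3 gives A = -1, and Q(t) = -1·(-3)^t.
Q(5) = -1·(-3)^5 = 243.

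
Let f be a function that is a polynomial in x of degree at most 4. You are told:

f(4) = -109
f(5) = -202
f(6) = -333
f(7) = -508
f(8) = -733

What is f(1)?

2

First differences: -93, -131, -175, -225. Second differences: -38, -44, -50. Third differences: -6, -6.
Level-3 differences are constant, so f has degree 3.
Fitting a degree-3 polynomial gives f(x) = -x³ - 4x² + 4x + 3.
Then f(1) = 2.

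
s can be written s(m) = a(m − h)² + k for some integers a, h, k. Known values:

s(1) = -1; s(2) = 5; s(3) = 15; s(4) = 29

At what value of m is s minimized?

0

First differences 6, 10, 14; second difference 4 = 2a, so a = 2.
Expanding, the m-coefficient is −2ah = -4h; matching it to the data gives h = 0, and then k = -3.
So s(m) = 2(m + 0)² − 3.
Hence h = 0.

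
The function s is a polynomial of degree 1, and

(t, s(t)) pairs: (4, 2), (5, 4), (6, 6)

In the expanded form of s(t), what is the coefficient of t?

First differences: 2, 2.
Level-1 differences are constant, so s has degree 1.
Fitting a degree-1 polynomial gives s(t) = 2t - 6.
The coefficient of t is 2.

2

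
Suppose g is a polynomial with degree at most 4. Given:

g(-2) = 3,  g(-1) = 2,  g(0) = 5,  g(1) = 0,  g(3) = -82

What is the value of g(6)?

-565

Write g(t) = at^4 + bt³ + ct² + dt + e; the 5 given values yield a linear system in the 5 coefficients.
Solving, the leading coefficient vanishes, and g(t) = -2t³ - 4t² + t + 5.
Then g(6) = -565.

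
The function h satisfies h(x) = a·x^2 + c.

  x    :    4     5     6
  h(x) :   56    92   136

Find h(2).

From h(4) = 56 and h(5) = 92: 16a + c = 56 and 25a + c = 92.
Subtracting: 9a = 36, so a = 4; then c = 56 − 4·16 = -8.
So h(x) = 4x² − 8, and h(2) = 8.

8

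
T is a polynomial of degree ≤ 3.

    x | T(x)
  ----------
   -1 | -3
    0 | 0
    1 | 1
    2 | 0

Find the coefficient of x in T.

2

Write T(x) = ax³ + bx² + cx + d; the 4 given values yield a linear system in the 4 coefficients.
Solving, the leading coefficient vanishes, and T(x) = -x² + 2x.
The coefficient of x is 2.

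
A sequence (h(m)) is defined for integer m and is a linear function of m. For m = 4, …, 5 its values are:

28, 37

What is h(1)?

1

Write h(m) = am + b; the 2 given values yield a linear system in the 2 coefficients.
Solving, h(m) = 9m - 8.
Then h(1) = 1.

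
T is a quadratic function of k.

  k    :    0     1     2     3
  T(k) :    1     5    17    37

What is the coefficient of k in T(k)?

0

First differences: 4, 12, 20. Second differences: 8, 8.
Level-2 differences are constant, so T has degree 2.
Fitting a degree-2 polynomial gives T(k) = 4k² + 1.
The coefficient of k is 0.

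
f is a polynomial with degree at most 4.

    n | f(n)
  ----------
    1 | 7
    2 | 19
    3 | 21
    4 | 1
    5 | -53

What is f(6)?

Write f(n) = an^4 + bn³ + cn² + dn + e; the 5 given values yield a linear system in the 5 coefficients.
Solving, the leading coefficient vanishes, and f(n) = -2n³ + 7n² + 5n - 3.
Then f(6) = -153.

-153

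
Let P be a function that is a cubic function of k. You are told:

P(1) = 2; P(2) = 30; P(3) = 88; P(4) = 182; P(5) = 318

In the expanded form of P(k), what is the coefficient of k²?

9

Write P(k) = ak³ + bk² + ck + d; the 5 given values yield a linear system in the 4 coefficients.
Solving, P(k) = k³ + 9k² - 6k - 2.
The coefficient of k² is 9.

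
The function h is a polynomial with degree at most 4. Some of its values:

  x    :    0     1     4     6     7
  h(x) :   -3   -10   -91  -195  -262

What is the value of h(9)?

Write h(x) = ax^4 + bx³ + cx² + dx + e; the 5 given values yield a linear system in the 5 coefficients.
Solving, the top 2 coefficients vanish, and h(x) = -5x² - 2x - 3.
Then h(9) = -426.

-426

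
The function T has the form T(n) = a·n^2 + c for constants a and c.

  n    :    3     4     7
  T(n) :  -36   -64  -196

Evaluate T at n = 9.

From T(3) = -36 and T(4) = -64: 9a + c = -36 and 16a + c = -64.
Subtracting: 7a = -28, so a = -4; then c = -36 − (-4)·9 = 0.
So T(n) = -4n² + 0, and T(9) = -324.

-324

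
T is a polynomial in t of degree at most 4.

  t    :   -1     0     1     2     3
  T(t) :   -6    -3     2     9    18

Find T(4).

Write T(t) = at^4 + bt³ + ct² + dt + e; the 5 given values yield a linear system in the 5 coefficients.
Solving, the top 2 coefficients vanish, and T(t) = t² + 4t - 3.
Then T(4) = 29.

29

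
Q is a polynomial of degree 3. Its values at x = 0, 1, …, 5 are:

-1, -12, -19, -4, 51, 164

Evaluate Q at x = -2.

-39

First differences: -11, -7, 15, 55, 113. Second differences: 4, 22, 40, 58. Third differences: 18, 18, 18.
Level-3 differences are constant, so Q has degree 3.
Fitting a degree-3 polynomial gives Q(x) = 3x³ - 7x² - 7x - 1.
Then Q(-2) = -39.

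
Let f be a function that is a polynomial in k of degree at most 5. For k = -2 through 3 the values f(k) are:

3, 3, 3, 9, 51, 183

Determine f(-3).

First differences: 0, 0, 6, 42, 132. Second differences: 0, 6, 36, 90. Third differences: 6, 30, 54. Fourth differences: 24, 24.
Level-4 differences are constant, so f has degree 4.
Fitting a degree-4 polynomial gives f(k) = k^4 + 3k³ + 2k² + 3.
Then f(-3) = 21.

21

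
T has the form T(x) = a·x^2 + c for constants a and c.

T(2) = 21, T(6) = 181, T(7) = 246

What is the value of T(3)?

46

From T(2) = 21 and T(6) = 181: 4a + c = 21 and 36a + c = 181.
Subtracting: 32a = 160, so a = 5; then c = 21 − 5·4 = 1.
So T(x) = 5x² + 1, and T(3) = 46.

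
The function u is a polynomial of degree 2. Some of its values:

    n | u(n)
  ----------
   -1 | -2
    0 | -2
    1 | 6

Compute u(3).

Write u(n) = an² + bn + c; the 3 given values yield a linear system in the 3 coefficients.
Solving, u(n) = 4n² + 4n - 2.
Then u(3) = 46.

46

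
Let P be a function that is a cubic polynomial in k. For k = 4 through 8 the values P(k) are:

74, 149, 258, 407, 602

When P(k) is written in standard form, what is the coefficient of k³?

1

First differences: 75, 109, 149, 195. Second differences: 34, 40, 46. Third differences: 6, 6.
Level-3 differences are constant, so P has degree 3.
Fitting a degree-3 polynomial gives P(k) = k³ + 2k² - 4k - 6.
The coefficient of k³ is 1.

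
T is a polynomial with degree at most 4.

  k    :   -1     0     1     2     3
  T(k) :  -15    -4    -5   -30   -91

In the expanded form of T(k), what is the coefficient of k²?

-6

First differences: 11, -1, -25, -61. Second differences: -12, -24, -36. Third differences: -12, -12.
Level-3 differences are constant, so T has degree 3.
Fitting a degree-3 polynomial gives T(k) = -2k³ - 6k² + 7k - 4.
The coefficient of k² is -6.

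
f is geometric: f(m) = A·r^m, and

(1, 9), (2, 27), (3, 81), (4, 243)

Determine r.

Consecutive ratio: 27/9 = 3, and 81/27 = 3, so r = 3.
Then A·3^1 = 9 gives A = 3, and f(m) = 3·3^m.

3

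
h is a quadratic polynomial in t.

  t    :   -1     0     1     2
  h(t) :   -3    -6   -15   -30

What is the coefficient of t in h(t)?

-6

Write h(t) = at² + bt + c; the 4 given values yield a linear system in the 3 coefficients.
Solving, h(t) = -3t² - 6t - 6.
The coefficient of t is -6.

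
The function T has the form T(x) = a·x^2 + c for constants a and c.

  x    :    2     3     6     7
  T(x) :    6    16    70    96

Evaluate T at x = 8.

126

From T(2) = 6 and T(3) = 16: 4a + c = 6 and 9a + c = 16.
Subtracting: 5a = 10, so a = 2; then c = 6 − 2·4 = -2.
So T(x) = 2x² − 2, and T(8) = 126.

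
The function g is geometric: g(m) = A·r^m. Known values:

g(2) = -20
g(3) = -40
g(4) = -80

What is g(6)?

Consecutive ratio: -40/(-20) = 2, and -80/(-40) = 2, so r = 2.
Then A·2^2 = -20 gives A = -5, and g(m) = -5·2^m.
g(6) = -5·2^6 = -320.

-320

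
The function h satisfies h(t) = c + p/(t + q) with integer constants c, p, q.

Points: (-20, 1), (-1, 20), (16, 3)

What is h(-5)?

-4

(h(t) − c)(t + q) = p for each data point; the three points give a linear system in c and q, then p follows.
Solving: c = 2, q = 2, p = 18, so h(t) = 2 + 18/(t + 2).
Then h(-5) = 2 + 18/(-3) = -4.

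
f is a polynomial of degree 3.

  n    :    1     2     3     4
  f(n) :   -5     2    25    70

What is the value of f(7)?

397

Write f(n) = an³ + bn² + cn + d; the 4 given values yield a linear system in the 4 coefficients.
Solving, f(n) = n³ + 2n² - 6n - 2.
Then f(7) = 397.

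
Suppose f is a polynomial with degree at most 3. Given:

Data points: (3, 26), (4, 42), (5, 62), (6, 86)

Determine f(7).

First differences: 16, 20, 24. Second differences: 4, 4.
Level-2 differences are constant, so f has degree 2.
Extending the table by one column gives the next first difference 28, so f(7) = 86 + 28 = 114.

114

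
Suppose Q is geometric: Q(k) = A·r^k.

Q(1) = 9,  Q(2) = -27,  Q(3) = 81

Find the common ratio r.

-3

Consecutive ratio: -27/9 = -3, and 81/(-27) = -3, so r = -3.
Then A·(-3)^1 = 9 gives A = -3, and Q(k) = -3·(-3)^k.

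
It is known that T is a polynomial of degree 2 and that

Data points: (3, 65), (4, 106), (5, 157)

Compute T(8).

370

Write T(t) = at² + bt + c; the 3 given values yield a linear system in the 3 coefficients.
Solving, T(t) = 5t² + 6t + 2.
Then T(8) = 370.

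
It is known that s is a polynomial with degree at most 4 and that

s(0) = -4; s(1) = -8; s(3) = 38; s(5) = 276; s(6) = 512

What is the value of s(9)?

1904

Write s(k) = ak^4 + bk³ + ck² + dk + e; the 5 given values yield a linear system in the 5 coefficients.
Solving, the leading coefficient vanishes, and s(k) = 3k³ - 3k² - 4k - 4.
Then s(9) = 1904.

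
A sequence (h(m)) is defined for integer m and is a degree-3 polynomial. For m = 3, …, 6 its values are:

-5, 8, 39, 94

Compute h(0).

4

Write h(m) = am³ + bm² + cm + d; the 4 given values yield a linear system in the 4 coefficients.
Solving, h(m) = m³ - 3m² - 3m + 4.
Then h(0) = 4.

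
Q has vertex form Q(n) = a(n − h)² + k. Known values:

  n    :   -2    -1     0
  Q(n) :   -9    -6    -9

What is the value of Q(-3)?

First differences 3, -3; second difference -6 = 2a, so a = -3.
Expanding, the n-coefficient is −2ah = 6h; matching it to the data gives h = -1, and then k = -6.
So Q(n) = -3(n + 1)² − 6.
Q(-3) = -3·(-2)² − 6 = -18.

-18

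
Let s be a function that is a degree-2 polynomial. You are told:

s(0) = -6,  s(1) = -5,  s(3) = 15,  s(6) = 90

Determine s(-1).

-1

Write s(x) = ax² + bx + c; the 4 given values yield a linear system in the 3 coefficients.
Solving, s(x) = 3x² - 2x - 6.
Then s(-1) = -1.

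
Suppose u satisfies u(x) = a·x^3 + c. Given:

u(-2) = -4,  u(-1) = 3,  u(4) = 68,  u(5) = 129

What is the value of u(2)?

12

From u(-2) = -4 and u(-1) = 3: -8a + c = -4 and -1a + c = 3.
Subtracting: 7a = 7, so a = 1; then c = -4 − 1·(-8) = 4.
So u(x) = 1x³ + 4, and u(2) = 12.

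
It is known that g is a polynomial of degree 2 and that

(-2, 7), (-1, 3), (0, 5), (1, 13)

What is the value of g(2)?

27

First differences: -4, 2, 8. Second differences: 6, 6.
Level-2 differences are constant, so g has degree 2.
Fitting a degree-2 polynomial gives g(t) = 3t² + 5t + 5.
Then g(2) = 27.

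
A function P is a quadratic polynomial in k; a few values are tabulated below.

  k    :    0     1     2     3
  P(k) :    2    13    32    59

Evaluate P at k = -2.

4

First differences: 11, 19, 27. Second differences: 8, 8.
Level-2 differences are constant, so P has degree 2.
Fitting a degree-2 polynomial gives P(k) = 4k² + 7k + 2.
Then P(-2) = 4.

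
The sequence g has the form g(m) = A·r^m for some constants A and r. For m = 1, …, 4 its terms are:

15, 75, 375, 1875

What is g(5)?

Consecutive ratio: 75/15 = 5, and 375/75 = 5, so r = 5.
Then A·5^1 = 15 gives A = 3, and g(m) = 3·5^m.
g(5) = 3·5^5 = 9375.

9375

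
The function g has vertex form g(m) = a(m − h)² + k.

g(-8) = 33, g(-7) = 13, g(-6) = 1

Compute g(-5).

-3

First differences -20, -12; second difference 8 = 2a, so a = 4.
Expanding, the m-coefficient is −2ah = -8h; matching it to the data gives h = -5, and then k = -3.
So g(m) = 4(m + 5)² − 3.
g(-5) = 4·0² − 3 = -3.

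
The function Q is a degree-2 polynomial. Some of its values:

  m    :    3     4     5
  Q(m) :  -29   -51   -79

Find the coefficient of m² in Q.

-3

Write Q(m) = am² + bm + c; the 3 given values yield a linear system in the 3 coefficients.
Solving, Q(m) = -3m² - m + 1.
The coefficient of m² is -3.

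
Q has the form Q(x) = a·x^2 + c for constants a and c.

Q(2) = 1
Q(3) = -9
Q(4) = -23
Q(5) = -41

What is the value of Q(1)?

7

From Q(2) = 1 and Q(3) = -9: 4a + c = 1 and 9a + c = -9.
Subtracting: 5a = -10, so a = -2; then c = 1 − (-2)·4 = 9.
So Q(x) = -2x² + 9, and Q(1) = 7.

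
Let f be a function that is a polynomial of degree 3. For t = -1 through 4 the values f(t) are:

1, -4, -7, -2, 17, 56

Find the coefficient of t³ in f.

First differences: -5, -3, 5, 19, 39. Second differences: 2, 8, 14, 20. Third differences: 6, 6, 6.
Level-3 differences are constant, so f has degree 3.
Fitting a degree-3 polynomial gives f(t) = t³ + t² - 5t - 4.
The coefficient of t³ is 1.

1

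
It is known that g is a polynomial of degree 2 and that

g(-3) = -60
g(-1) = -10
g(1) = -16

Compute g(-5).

-166

Write g(k) = ak² + bk + c; the 3 given values yield a linear system in the 3 coefficients.
Solving, g(k) = -7k² - 3k - 6.
Then g(-5) = -166.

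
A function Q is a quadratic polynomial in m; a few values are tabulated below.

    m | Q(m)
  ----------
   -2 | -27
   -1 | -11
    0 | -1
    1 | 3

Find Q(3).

First differences: 16, 10, 4. Second differences: -6, -6.
Level-2 differences are constant, so Q has degree 2.
Fitting a degree-2 polynomial gives Q(m) = -3m² + 7m - 1.
Then Q(3) = -7.

-7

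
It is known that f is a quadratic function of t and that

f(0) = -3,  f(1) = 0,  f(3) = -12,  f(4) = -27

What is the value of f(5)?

-48

Write f(t) = at² + bt + c; the 4 given values yield a linear system in the 3 coefficients.
Solving, f(t) = -3t² + 6t - 3.
Then f(5) = -48.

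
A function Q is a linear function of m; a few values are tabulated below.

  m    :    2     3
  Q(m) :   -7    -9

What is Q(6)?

-15

Write Q(m) = am + b; the 2 given values yield a linear system in the 2 coefficients.
Solving, Q(m) = -2m - 3.
Then Q(6) = -15.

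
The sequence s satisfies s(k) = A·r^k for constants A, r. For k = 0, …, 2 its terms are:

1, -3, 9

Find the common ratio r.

-3

Consecutive ratio: -3/1 = -3, and 9/(-3) = -3, so r = -3.
Then A·(-3)^0 = 1 gives A = 1, and s(k) = 1·(-3)^k.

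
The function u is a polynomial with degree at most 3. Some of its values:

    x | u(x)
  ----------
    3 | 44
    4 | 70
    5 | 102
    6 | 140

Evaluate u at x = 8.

234

First differences: 26, 32, 38. Second differences: 6, 6.
Level-2 differences are constant, so u has degree 2.
Fitting a degree-2 polynomial gives u(x) = 3x² + 5x + 2.
Then u(8) = 234.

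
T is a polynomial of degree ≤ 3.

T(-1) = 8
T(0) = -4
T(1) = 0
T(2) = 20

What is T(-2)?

First differences: -12, 4, 20. Second differences: 16, 16.
Level-2 differences are constant, so T has degree 2.
Fitting a degree-2 polynomial gives T(n) = 8n² - 4n - 4.
Then T(-2) = 36.

36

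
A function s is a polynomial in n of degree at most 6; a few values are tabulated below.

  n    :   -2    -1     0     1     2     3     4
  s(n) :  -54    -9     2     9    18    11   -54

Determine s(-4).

-486

First differences: 45, 11, 7, 9, -7, -65. Second differences: -34, -4, 2, -16, -58. Third differences: 30, 6, -18, -42. Fourth differences: -24, -24, -24.
Level-4 differences are constant, so s has degree 4.
Fitting a degree-4 polynomial gives s(n) = -n^4 + 3n³ - n² + 6n + 2.
Then s(-4) = -486.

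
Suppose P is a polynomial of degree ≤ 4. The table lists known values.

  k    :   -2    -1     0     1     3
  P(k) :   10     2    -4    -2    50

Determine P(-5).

-14

Write P(k) = ak^4 + bk³ + ck² + dk + e; the 5 given values yield a linear system in the 5 coefficients.
Solving, the leading coefficient vanishes, and P(k) = k³ + 4k² - 3k - 4.
Then P(-5) = -14.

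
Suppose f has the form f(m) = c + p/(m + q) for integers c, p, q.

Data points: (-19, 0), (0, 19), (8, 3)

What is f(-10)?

(f(m) − c)(m + q) = p for each data point; the three points give a linear system in c and q, then p follows.
Solving: c = 1, q = 1, p = 18, so f(m) = 1 + 18/(m + 1).
Then f(-10) = 1 + 18/(-9) = -1.

-1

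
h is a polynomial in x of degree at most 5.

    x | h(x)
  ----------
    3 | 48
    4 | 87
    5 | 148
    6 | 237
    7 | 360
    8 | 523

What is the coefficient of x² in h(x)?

First differences: 39, 61, 89, 123, 163. Second differences: 22, 28, 34, 40. Third differences: 6, 6, 6.
Level-3 differences are constant, so h has degree 3.
Fitting a degree-3 polynomial gives h(x) = x³ - x² + 9x + 3.
The coefficient of x² is -1.

-1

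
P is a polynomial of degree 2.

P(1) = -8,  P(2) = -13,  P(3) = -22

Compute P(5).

-52

Write P(t) = at² + bt + c; the 3 given values yield a linear system in the 3 coefficients.
Solving, P(t) = -2t² + t - 7.
Then P(5) = -52.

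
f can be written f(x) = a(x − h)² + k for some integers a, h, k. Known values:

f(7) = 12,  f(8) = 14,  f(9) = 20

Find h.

First differences 2, 6; second difference 4 = 2a, so a = 2.
Expanding, the x-coefficient is −2ah = -4h; matching it to the data gives h = 7, and then k = 12.
So f(x) = 2(x − 7)² + 12.
Hence h = 7.

7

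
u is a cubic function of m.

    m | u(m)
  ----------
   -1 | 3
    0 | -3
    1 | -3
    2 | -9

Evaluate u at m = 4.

Write u(m) = am³ + bm² + cm + d; the 4 given values yield a linear system in the 4 coefficients.
Solving, u(m) = -2m³ + 3m² - m - 3.
Then u(4) = -87.

-87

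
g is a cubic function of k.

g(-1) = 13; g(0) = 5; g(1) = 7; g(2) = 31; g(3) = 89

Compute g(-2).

19

First differences: -8, 2, 24, 58. Second differences: 10, 22, 34. Third differences: 12, 12.
Level-3 differences are constant, so g has degree 3.
Fitting a degree-3 polynomial gives g(k) = 2k³ + 5k² - 5k + 5.
Then g(-2) = 19.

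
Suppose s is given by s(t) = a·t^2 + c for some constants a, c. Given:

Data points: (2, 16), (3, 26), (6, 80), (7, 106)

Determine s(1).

10

From s(2) = 16 and s(3) = 26: 4a + c = 16 and 9a + c = 26.
Subtracting: 5a = 10, so a = 2; then c = 16 − 2·4 = 8.
So s(t) = 2t² + 8, and s(1) = 10.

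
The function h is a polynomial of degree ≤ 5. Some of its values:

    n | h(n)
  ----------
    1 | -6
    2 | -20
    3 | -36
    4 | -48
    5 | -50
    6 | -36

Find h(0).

Write h(n) = an^5 + bn^4 + cn³ + dn² + en + p; the 6 given values yield a linear system in the 6 coefficients.
Solving, the top 2 coefficients vanish, and h(n) = n³ - 7n².
Then h(0) = 0.

0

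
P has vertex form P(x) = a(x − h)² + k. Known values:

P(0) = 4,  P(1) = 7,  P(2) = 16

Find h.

First differences 3, 9; second difference 6 = 2a, so a = 3.
Expanding, the x-coefficient is −2ah = -6h; matching it to the data gives h = 0, and then k = 4.
So P(x) = 3(x + 0)² + 4.
Hence h = 0.

0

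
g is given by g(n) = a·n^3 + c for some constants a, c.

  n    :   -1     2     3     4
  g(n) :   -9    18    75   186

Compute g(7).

1023

From g(-1) = -9 and g(2) = 18: -1a + c = -9 and 8a + c = 18.
Subtracting: 9a = 27, so a = 3; then c = -9 − 3·(-1) = -6.
So g(n) = 3n³ − 6, and g(7) = 1023.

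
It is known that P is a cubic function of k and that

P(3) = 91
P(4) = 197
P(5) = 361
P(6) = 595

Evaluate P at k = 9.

1837

Write P(k) = ak³ + bk² + ck + d; the 4 given values yield a linear system in the 4 coefficients.
Solving, P(k) = 2k³ + 5k² - 3k + 1.
Then P(9) = 1837.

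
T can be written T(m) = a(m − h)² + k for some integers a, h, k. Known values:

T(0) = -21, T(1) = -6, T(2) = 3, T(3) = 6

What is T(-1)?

First differences 15, 9, 3; second difference -6 = 2a, so a = -3.
Expanding, the m-coefficient is −2ah = 6h; matching it to the data gives h = 3, and then k = 6.
So T(m) = -3(m − 3)² + 6.
T(-1) = -3·(-4)² + 6 = -42.

-42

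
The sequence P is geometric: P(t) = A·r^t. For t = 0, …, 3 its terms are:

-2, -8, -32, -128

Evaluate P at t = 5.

-2048

Consecutive ratio: -8/(-2) = 4, and -32/(-8) = 4, so r = 4.
Then A·4^0 = -2 gives A = -2, and P(t) = -2·4^t.
P(5) = -2·4^5 = -2048.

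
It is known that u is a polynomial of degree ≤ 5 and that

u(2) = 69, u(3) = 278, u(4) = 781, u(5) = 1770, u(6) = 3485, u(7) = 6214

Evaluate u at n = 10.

24085

First differences: 209, 503, 989, 1715, 2729. Second differences: 294, 486, 726, 1014. Third differences: 192, 240, 288. Fourth differences: 48, 48.
Level-4 differences are constant, so u has degree 4.
Fitting a degree-4 polynomial gives u(n) = 2n^4 + 4n³ + n² - 2n + 5.
Then u(10) = 24085.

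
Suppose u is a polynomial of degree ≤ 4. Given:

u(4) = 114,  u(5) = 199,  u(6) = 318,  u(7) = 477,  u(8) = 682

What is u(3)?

57

First differences: 85, 119, 159, 205. Second differences: 34, 40, 46. Third differences: 6, 6.
Level-3 differences are constant, so u has degree 3.
Fitting a degree-3 polynomial gives u(t) = t³ + 2t² + 6t - 6.
Then u(3) = 57.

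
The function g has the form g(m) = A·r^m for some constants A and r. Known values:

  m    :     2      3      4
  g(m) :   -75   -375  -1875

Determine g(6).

Consecutive ratio: -375/(-75) = 5, and -1875/(-375) = 5, so r = 5.
Then A·5^2 = -75 gives A = -3, and g(m) = -3·5^m.
g(6) = -3·5^6 = -46875.

-46875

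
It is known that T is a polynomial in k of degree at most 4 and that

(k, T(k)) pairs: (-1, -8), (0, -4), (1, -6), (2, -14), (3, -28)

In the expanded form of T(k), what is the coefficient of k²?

-3

First differences: 4, -2, -8, -14. Second differences: -6, -6, -6.
Level-2 differences are constant, so T has degree 2.
Fitting a degree-2 polynomial gives T(k) = -3k² + k - 4.
The coefficient of k² is -3.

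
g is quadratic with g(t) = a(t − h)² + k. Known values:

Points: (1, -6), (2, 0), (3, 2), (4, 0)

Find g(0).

First differences 6, 2, -2; second difference -4 = 2a, so a = -2.
Expanding, the t-coefficient is −2ah = 4h; matching it to the data gives h = 3, and then k = 2.
So g(t) = -2(t − 3)² + 2.
g(0) = -2·(-3)² + 2 = -16.

-16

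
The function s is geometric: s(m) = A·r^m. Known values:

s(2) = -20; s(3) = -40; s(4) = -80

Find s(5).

Consecutive ratio: -40/(-20) = 2, and -80/(-40) = 2, so r = 2.
Then A·2^2 = -20 gives A = -5, and s(m) = -5·2^m.
s(5) = -5·2^5 = -160.

-160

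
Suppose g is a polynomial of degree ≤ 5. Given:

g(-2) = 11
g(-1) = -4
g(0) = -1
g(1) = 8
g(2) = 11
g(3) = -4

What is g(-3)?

56

First differences: -15, 3, 9, 3, -15. Second differences: 18, 6, -6, -18. Third differences: -12, -12, -12.
Level-3 differences are constant, so g has degree 3.
Fitting a degree-3 polynomial gives g(k) = -2k³ + 3k² + 8k - 1.
Then g(-3) = 56.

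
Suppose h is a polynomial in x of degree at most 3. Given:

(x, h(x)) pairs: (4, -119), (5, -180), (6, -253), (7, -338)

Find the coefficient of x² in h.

-6

First differences: -61, -73, -85. Second differences: -12, -12.
Level-2 differences are constant, so h has degree 2.
Fitting a degree-2 polynomial gives h(x) = -6x² - 7x + 5.
The coefficient of x² is -6.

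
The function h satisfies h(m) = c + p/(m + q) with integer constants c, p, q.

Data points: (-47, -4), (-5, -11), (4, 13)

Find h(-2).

-19

(h(m) − c)(m + q) = p for each data point; the three points give a linear system in c and q, then p follows.
Solving: c = -3, q = -1, p = 48, so h(m) = -3 + 48/(m − 1).
Then h(-2) = -3 + 48/(-3) = -19.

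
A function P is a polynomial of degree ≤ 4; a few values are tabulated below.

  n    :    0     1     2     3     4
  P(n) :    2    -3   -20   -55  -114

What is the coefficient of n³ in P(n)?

Write P(n) = an^4 + bn³ + cn² + dn + e; the 5 given values yield a linear system in the 5 coefficients.
Solving, the leading coefficient vanishes, and P(n) = -n³ - 3n² - n + 2.
The coefficient of n³ is -1.

-1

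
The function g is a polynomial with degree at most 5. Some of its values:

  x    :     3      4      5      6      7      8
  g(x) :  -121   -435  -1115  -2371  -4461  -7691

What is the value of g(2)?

-11

Write g(x) = ax^5 + bx^4 + cx³ + dx² + ex + p; the 6 given values yield a linear system in the 6 coefficients.
Solving, the leading coefficient vanishes, and g(x) = -2x^4 + x³ - x² + 6x + 5.
Then g(2) = -11.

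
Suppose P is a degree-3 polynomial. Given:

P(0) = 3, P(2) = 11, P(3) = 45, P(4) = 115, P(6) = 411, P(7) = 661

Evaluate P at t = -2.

Write P(t) = at³ + bt² + ct + d; the 6 given values yield a linear system in the 4 coefficients.
Solving, P(t) = 2t³ - 4t + 3.
Then P(-2) = -5.

-5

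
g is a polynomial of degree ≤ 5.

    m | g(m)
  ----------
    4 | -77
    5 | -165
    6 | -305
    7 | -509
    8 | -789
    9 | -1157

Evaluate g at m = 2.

-9

Write g(m) = am^5 + bm^4 + cm³ + dm² + em + p; the 6 given values yield a linear system in the 6 coefficients.
Solving, the top 2 coefficients vanish, and g(m) = -2m³ + 4m² - 2m - 5.
Then g(2) = -9.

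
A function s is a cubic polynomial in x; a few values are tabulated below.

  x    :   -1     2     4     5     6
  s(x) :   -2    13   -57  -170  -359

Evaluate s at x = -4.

271

Write s(x) = ax³ + bx² + cx + d; the 5 given values yield a linear system in the 4 coefficients.
Solving, s(x) = -3x³ + 7x² + 7x - 5.
Then s(-4) = 271.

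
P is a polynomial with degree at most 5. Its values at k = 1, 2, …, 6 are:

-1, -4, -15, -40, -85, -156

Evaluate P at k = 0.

First differences: -3, -11, -25, -45, -71. Second differences: -8, -14, -20, -26. Third differences: -6, -6, -6.
Level-3 differences are constant, so P has degree 3.
Fitting a degree-3 polynomial gives P(k) = -k³ + 2k² - 2k.
Then P(0) = 0.

0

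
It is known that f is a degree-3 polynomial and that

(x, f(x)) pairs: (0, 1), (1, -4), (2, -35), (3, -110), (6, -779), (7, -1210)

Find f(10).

-3379

Write f(x) = ax³ + bx² + cx + d; the 6 given values yield a linear system in the 4 coefficients.
Solving, f(x) = -3x³ - 4x² + 2x + 1.
Then f(10) = -3379.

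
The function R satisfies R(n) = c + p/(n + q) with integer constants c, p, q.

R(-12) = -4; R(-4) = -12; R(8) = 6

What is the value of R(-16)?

(R(n) − c)(n + q) = p for each data point; the three points give a linear system in c and q, then p follows.
Solving: c = 0, q = 0, p = 48, so R(n) = 48/(n + 0).
Then R(-16) = 0 + 48/(-16) = -3.

-3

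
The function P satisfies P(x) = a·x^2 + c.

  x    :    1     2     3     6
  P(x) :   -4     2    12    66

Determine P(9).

From P(1) = -4 and P(2) = 2: 1a + c = -4 and 4a + c = 2.
Subtracting: 3a = 6, so a = 2; then c = -4 − 2·1 = -6.
So P(x) = 2x² − 6, and P(9) = 156.

156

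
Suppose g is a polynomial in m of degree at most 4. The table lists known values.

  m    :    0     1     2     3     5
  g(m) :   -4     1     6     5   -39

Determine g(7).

-179

Write g(m) = am^4 + bm³ + cm² + dm + e; the 5 given values yield a linear system in the 5 coefficients.
Solving, the leading coefficient vanishes, and g(m) = -m³ + 3m² + 3m - 4.
Then g(7) = -179.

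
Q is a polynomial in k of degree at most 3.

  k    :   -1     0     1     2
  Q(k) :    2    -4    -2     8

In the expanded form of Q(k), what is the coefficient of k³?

0

First differences: -6, 2, 10. Second differences: 8, 8.
Level-2 differences are constant, so Q has degree 2.
Fitting a degree-2 polynomial gives Q(k) = 4k² - 2k - 4.
The coefficient of k³ is 0.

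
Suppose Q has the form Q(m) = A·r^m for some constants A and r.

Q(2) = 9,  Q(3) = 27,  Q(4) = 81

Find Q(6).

729

Consecutive ratio: 27/9 = 3, and 81/27 = 3, so r = 3.
Then A·3^2 = 9 gives A = 1, and Q(m) = 1·3^m.
Q(6) = 1·3^6 = 729.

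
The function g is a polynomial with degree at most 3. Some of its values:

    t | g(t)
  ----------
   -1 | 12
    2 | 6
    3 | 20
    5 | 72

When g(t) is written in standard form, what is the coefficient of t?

-6

Write g(t) = at³ + bt² + ct + d; the 4 given values yield a linear system in the 4 coefficients.
Solving, the leading coefficient vanishes, and g(t) = 4t² - 6t + 2.
The coefficient of t is -6.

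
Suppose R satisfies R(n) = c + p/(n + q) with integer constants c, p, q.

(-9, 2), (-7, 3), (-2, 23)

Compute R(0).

(R(n) − c)(n + q) = p for each data point; the three points give a linear system in c and q, then p follows.
Solving: c = -1, q = 1, p = -24, so R(n) = -1 − 24/(n + 1).
Then R(0) = -1 − 24/1 = -25.

-25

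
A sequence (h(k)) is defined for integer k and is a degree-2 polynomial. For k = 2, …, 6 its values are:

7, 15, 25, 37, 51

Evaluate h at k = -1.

-5

First differences: 8, 10, 12, 14. Second differences: 2, 2, 2.
Level-2 differences are constant, so h has degree 2.
Fitting a degree-2 polynomial gives h(k) = k² + 3k - 3.
Then h(-1) = -5.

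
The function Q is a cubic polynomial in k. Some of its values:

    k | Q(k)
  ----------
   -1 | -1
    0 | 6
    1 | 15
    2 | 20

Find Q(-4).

50

Write Q(k) = ak³ + bk² + ck + d; the 4 given values yield a linear system in the 4 coefficients.
Solving, Q(k) = -k³ + k² + 9k + 6.
Then Q(-4) = 50.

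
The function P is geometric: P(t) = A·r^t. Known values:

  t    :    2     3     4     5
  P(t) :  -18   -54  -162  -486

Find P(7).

-4374

Consecutive ratio: -54/(-18) = 3, and -162/(-54) = 3, so r = 3.
Then A·3^2 = -18 gives A = -2, and P(t) = -2·3^t.
P(7) = -2·3^7 = -4374.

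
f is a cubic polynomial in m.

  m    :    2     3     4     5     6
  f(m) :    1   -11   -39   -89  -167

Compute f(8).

First differences: -12, -28, -50, -78. Second differences: -16, -22, -28. Third differences: -6, -6.
Level-3 differences are constant, so f has degree 3.
Fitting a degree-3 polynomial gives f(m) = -m³ + m² + 2m + 1.
Then f(8) = -431.

-431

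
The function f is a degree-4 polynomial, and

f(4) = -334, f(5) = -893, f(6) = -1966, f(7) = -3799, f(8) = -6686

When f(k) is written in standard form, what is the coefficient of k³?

3

Write f(k) = ak^4 + bk³ + ck² + dk + e; the 5 given values yield a linear system in the 5 coefficients.
Solving, f(k) = -2k^4 + 3k³ - 4k + 2.
The coefficient of k³ is 3.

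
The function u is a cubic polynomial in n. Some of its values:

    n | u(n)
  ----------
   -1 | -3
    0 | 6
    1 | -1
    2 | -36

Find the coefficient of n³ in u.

-2

Write u(n) = an³ + bn² + cn + d; the 4 given values yield a linear system in the 4 coefficients.
Solving, u(n) = -2n³ - 8n² + 3n + 6.
The coefficient of n³ is -2.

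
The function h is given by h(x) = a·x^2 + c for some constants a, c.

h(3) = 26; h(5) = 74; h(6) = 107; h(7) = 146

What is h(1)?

From h(3) = 26 and h(5) = 74: 9a + c = 26 and 25a + c = 74.
Subtracting: 16a = 48, so a = 3; then c = 26 − 3·9 = -1.
So h(x) = 3x² − 1, and h(1) = 2.

2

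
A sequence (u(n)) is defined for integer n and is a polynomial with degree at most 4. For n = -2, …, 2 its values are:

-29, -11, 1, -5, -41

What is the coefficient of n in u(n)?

5

First differences: 18, 12, -6, -36. Second differences: -6, -18, -30. Third differences: -12, -12.
Level-3 differences are constant, so u has degree 3.
Fitting a degree-3 polynomial gives u(n) = -2n³ - 9n² + 5n + 1.
The coefficient of n is 5.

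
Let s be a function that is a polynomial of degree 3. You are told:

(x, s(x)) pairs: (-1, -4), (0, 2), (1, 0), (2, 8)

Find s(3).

Write s(x) = ax³ + bx² + cx + d; the 4 given values yield a linear system in the 4 coefficients.
Solving, s(x) = 3x³ - 4x² - x + 2.
Then s(3) = 44.

44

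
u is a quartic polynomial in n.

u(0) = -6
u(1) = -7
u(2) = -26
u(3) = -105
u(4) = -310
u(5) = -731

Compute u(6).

Write u(n) = an^4 + bn³ + cn² + dn + e; the 6 given values yield a linear system in the 5 coefficients.
Solving, u(n) = -n^4 - n³ + n² - 6.
Then u(6) = -1482.

-1482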